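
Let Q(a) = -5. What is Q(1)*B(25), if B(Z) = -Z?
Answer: 125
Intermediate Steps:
Q(1)*B(25) = -(-5)*25 = -5*(-25) = 125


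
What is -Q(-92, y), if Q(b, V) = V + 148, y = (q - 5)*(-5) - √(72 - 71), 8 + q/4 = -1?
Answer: -352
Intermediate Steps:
q = -36 (q = -32 + 4*(-1) = -32 - 4 = -36)
y = 204 (y = (-36 - 5)*(-5) - √(72 - 71) = -41*(-5) - √1 = 205 - 1*1 = 205 - 1 = 204)
Q(b, V) = 148 + V
-Q(-92, y) = -(148 + 204) = -1*352 = -352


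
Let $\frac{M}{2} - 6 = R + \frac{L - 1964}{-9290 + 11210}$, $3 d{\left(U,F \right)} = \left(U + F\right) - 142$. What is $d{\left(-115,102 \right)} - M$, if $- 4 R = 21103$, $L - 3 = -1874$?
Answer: $\frac{671477}{64} \approx 10492.0$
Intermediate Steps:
$L = -1871$ ($L = 3 - 1874 = -1871$)
$R = - \frac{21103}{4}$ ($R = \left(- \frac{1}{4}\right) 21103 = - \frac{21103}{4} \approx -5275.8$)
$d{\left(U,F \right)} = - \frac{142}{3} + \frac{F}{3} + \frac{U}{3}$ ($d{\left(U,F \right)} = \frac{\left(U + F\right) - 142}{3} = \frac{\left(F + U\right) - 142}{3} = \frac{-142 + F + U}{3} = - \frac{142}{3} + \frac{F}{3} + \frac{U}{3}$)
$M = - \frac{2024351}{192}$ ($M = 12 + 2 \left(- \frac{21103}{4} + \frac{-1871 - 1964}{-9290 + 11210}\right) = 12 + 2 \left(- \frac{21103}{4} - \frac{3835}{1920}\right) = 12 + 2 \left(- \frac{21103}{4} - \frac{767}{384}\right) = 12 + 2 \left(- \frac{2026655}{384}\right) = 12 - \frac{2026655}{192} = - \frac{2024351}{192} \approx -10544.0$)
$d{\left(-115,102 \right)} - M = \left(- \frac{142}{3} + \frac{1}{3} \cdot 102 + \frac{1}{3} \left(-115\right)\right) - - \frac{2024351}{192} = \left(- \frac{142}{3} + 34 - \frac{115}{3}\right) + \frac{2024351}{192} = - \frac{155}{3} + \frac{2024351}{192} = \frac{671477}{64}$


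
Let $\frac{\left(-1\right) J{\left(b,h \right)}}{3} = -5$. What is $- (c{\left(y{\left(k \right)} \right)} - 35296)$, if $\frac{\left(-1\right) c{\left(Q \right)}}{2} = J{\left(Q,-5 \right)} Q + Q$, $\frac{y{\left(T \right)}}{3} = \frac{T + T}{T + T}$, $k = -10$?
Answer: $35392$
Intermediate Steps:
$y{\left(T \right)} = 3$ ($y{\left(T \right)} = 3 \frac{T + T}{T + T} = 3 \frac{2 T}{2 T} = 3 \cdot 2 T \frac{1}{2 T} = 3 \cdot 1 = 3$)
$J{\left(b,h \right)} = 15$ ($J{\left(b,h \right)} = \left(-3\right) \left(-5\right) = 15$)
$c{\left(Q \right)} = - 32 Q$ ($c{\left(Q \right)} = - 2 \left(15 Q + Q\right) = - 2 \cdot 16 Q = - 32 Q$)
$- (c{\left(y{\left(k \right)} \right)} - 35296) = - (\left(-32\right) 3 - 35296) = - (-96 - 35296) = \left(-1\right) \left(-35392\right) = 35392$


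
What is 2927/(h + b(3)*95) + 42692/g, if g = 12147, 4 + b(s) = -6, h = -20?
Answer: 5856971/11782590 ≈ 0.49709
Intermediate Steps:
b(s) = -10 (b(s) = -4 - 6 = -10)
2927/(h + b(3)*95) + 42692/g = 2927/(-20 - 10*95) + 42692/12147 = 2927/(-20 - 950) + 42692*(1/12147) = 2927/(-970) + 42692/12147 = 2927*(-1/970) + 42692/12147 = -2927/970 + 42692/12147 = 5856971/11782590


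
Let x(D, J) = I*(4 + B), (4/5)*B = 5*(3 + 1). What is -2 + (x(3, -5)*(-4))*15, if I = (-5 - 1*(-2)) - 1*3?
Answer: 10438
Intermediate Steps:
I = -6 (I = (-5 + 2) - 3 = -3 - 3 = -6)
B = 25 (B = 5*(5*(3 + 1))/4 = 5*(5*4)/4 = (5/4)*20 = 25)
x(D, J) = -174 (x(D, J) = -6*(4 + 25) = -6*29 = -174)
-2 + (x(3, -5)*(-4))*15 = -2 - 174*(-4)*15 = -2 + 696*15 = -2 + 10440 = 10438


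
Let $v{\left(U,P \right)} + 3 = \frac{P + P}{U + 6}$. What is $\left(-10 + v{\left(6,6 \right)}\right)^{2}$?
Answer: $144$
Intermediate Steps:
$v{\left(U,P \right)} = -3 + \frac{2 P}{6 + U}$ ($v{\left(U,P \right)} = -3 + \frac{P + P}{U + 6} = -3 + \frac{2 P}{6 + U}$)
$\left(-10 + v{\left(6,6 \right)}\right)^{2} = \left(-10 + \frac{-18 - 18 + 2 \cdot 6}{6 + 6}\right)^{2} = \left(-10 + \frac{-18 - 18 + 12}{12}\right)^{2} = \left(-10 + \frac{1}{12} \left(-24\right)\right)^{2} = \left(-10 - 2\right)^{2} = \left(-12\right)^{2} = 144$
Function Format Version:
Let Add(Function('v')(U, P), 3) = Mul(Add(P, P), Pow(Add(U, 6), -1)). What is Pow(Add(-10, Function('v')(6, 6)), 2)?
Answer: 144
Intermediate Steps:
Function('v')(U, P) = Add(-3, Mul(2, P, Pow(Add(6, U), -1))) (Function('v')(U, P) = Add(-3, Mul(Add(P, P), Pow(Add(U, 6), -1))) = Add(-3, Mul(Mul(2, P), Pow(Add(6, U), -1))) = Add(-3, Mul(2, P, Pow(Add(6, U), -1))))
Pow(Add(-10, Function('v')(6, 6)), 2) = Pow(Add(-10, Mul(Pow(Add(6, 6), -1), Add(-18, Mul(-3, 6), Mul(2, 6)))), 2) = Pow(Add(-10, Mul(Pow(12, -1), Add(-18, -18, 12))), 2) = Pow(Add(-10, Mul(Rational(1, 12), -24)), 2) = Pow(Add(-10, -2), 2) = Pow(-12, 2) = 144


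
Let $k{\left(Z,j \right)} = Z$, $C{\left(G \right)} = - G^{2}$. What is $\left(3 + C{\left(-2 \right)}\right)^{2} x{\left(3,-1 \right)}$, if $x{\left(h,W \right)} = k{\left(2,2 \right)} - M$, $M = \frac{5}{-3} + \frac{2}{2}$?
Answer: $\frac{8}{3} \approx 2.6667$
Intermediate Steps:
$M = - \frac{2}{3}$ ($M = 5 \left(- \frac{1}{3}\right) + 2 \cdot \frac{1}{2} = - \frac{5}{3} + 1 = - \frac{2}{3} \approx -0.66667$)
$x{\left(h,W \right)} = \frac{8}{3}$ ($x{\left(h,W \right)} = 2 - - \frac{2}{3} = 2 + \frac{2}{3} = \frac{8}{3}$)
$\left(3 + C{\left(-2 \right)}\right)^{2} x{\left(3,-1 \right)} = \left(3 - \left(-2\right)^{2}\right)^{2} \cdot \frac{8}{3} = \left(3 - 4\right)^{2} \cdot \frac{8}{3} = \left(-1\right)^{2} \cdot \frac{8}{3} = 1 \cdot \frac{8}{3} = \frac{8}{3}$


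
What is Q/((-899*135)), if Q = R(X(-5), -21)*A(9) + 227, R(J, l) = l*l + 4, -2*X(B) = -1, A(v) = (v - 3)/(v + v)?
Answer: -1126/364095 ≈ -0.0030926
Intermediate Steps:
A(v) = (-3 + v)/(2*v) (A(v) = (-3 + v)/((2*v)) = (-3 + v)*(1/(2*v)) = (-3 + v)/(2*v))
X(B) = ½ (X(B) = -½*(-1) = ½)
R(J, l) = 4 + l² (R(J, l) = l² + 4 = 4 + l²)
Q = 1126/3 (Q = (4 + (-21)²)*((½)*(-3 + 9)/9) + 227 = (4 + 441)*((½)*(⅑)*6) + 227 = 445*(⅓) + 227 = 445/3 + 227 = 1126/3 ≈ 375.33)
Q/((-899*135)) = 1126/(3*((-899*135))) = (1126/3)/(-121365) = (1126/3)*(-1/121365) = -1126/364095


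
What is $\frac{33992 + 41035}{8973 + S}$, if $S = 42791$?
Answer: $\frac{75027}{51764} \approx 1.4494$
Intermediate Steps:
$\frac{33992 + 41035}{8973 + S} = \frac{33992 + 41035}{8973 + 42791} = \frac{75027}{51764}$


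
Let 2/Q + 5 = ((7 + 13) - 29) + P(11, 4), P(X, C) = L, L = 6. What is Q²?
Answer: 1/16 ≈ 0.062500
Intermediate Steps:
P(X, C) = 6
Q = -¼ (Q = 2/(-5 + (((7 + 13) - 29) + 6)) = 2/(-5 + ((20 - 29) + 6)) = 2/(-5 + (-9 + 6)) = 2/(-5 - 3) = 2/(-8) = 2*(-⅛) = -¼ ≈ -0.25000)
Q² = (-¼)² = 1/16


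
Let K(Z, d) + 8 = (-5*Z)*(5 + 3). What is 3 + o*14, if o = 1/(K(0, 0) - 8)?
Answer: 17/8 ≈ 2.1250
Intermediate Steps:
K(Z, d) = -8 - 40*Z (K(Z, d) = -8 + (-5*Z)*(5 + 3) = -8 - 5*Z*8 = -8 - 40*Z)
o = -1/16 (o = 1/((-8 - 40*0) - 8) = 1/((-8 + 0) - 8) = 1/(-8 - 8) = 1/(-16) = -1/16 ≈ -0.062500)
3 + o*14 = 3 - 1/16*14 = 3 - 7/8 = 17/8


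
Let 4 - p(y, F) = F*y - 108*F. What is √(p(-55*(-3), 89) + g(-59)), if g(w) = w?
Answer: 2*I*√1282 ≈ 71.61*I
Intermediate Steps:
p(y, F) = 4 + 108*F - F*y (p(y, F) = 4 - (F*y - 108*F) = 4 - (-108*F + F*y) = 4 + (108*F - F*y) = 4 + 108*F - F*y)
√(p(-55*(-3), 89) + g(-59)) = √((4 + 108*89 - 1*89*(-55*(-3))) - 59) = √((4 + 9612 - 1*89*165) - 59) = √((4 + 9612 - 14685) - 59) = √(-5069 - 59) = √(-5128) = 2*I*√1282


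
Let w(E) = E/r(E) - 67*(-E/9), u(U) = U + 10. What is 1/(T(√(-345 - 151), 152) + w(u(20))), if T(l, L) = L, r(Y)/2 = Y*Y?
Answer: 20/7507 ≈ 0.0026642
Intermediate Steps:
r(Y) = 2*Y² (r(Y) = 2*(Y*Y) = 2*Y²)
u(U) = 10 + U
w(E) = 1/(2*E) + 67*E/9 (w(E) = E/((2*E²)) - 67*(-E/9) = E*(1/(2*E²)) - (-67)*E/9 = 1/(2*E) + 67*E/9)
1/(T(√(-345 - 151), 152) + w(u(20))) = 1/(152 + (9 + 134*(10 + 20)²)/(18*(10 + 20))) = 1/(152 + (1/18)*(9 + 134*30²)/30) = 1/(152 + (1/18)*(1/30)*(9 + 134*900)) = 1/(152 + (1/18)*(1/30)*(9 + 120600)) = 1/(152 + (1/18)*(1/30)*120609) = 1/(152 + 4467/20) = 1/(7507/20) = 20/7507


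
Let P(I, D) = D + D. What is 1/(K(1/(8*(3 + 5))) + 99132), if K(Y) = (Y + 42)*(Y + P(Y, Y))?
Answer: 4096/406052739 ≈ 1.0087e-5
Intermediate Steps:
P(I, D) = 2*D
K(Y) = 3*Y*(42 + Y) (K(Y) = (Y + 42)*(Y + 2*Y) = (42 + Y)*(3*Y) = 3*Y*(42 + Y))
1/(K(1/(8*(3 + 5))) + 99132) = 1/(3*(42 + 1/(8*(3 + 5)))/((8*(3 + 5))) + 99132) = 1/(3*(42 + 1/(8*8))/((8*8)) + 99132) = 1/(3*(42 + 1/64)/64 + 99132) = 1/(3*(1/64)*(42 + 1/64) + 99132) = 1/(3*(1/64)*(2689/64) + 99132) = 1/(8067/4096 + 99132) = 1/(406052739/4096) = 4096/406052739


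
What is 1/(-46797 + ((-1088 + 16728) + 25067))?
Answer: -1/6090 ≈ -0.00016420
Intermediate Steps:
1/(-46797 + ((-1088 + 16728) + 25067)) = 1/(-46797 + (15640 + 25067)) = 1/(-46797 + 40707) = 1/(-6090) = -1/6090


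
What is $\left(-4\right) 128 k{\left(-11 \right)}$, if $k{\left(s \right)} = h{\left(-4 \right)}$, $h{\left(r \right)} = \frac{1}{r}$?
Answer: $128$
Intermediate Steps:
$k{\left(s \right)} = - \frac{1}{4}$ ($k{\left(s \right)} = \frac{1}{-4} = - \frac{1}{4}$)
$\left(-4\right) 128 k{\left(-11 \right)} = \left(-4\right) 128 \left(- \frac{1}{4}\right) = \left(-512\right) \left(- \frac{1}{4}\right) = 128$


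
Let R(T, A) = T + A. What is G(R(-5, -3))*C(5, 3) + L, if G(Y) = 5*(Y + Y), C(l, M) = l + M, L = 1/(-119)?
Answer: -76161/119 ≈ -640.01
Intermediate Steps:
L = -1/119 ≈ -0.0084034
C(l, M) = M + l
R(T, A) = A + T
G(Y) = 10*Y (G(Y) = 5*(2*Y) = 10*Y)
G(R(-5, -3))*C(5, 3) + L = (10*(-3 - 5))*(3 + 5) - 1/119 = (10*(-8))*8 - 1/119 = -80*8 - 1/119 = -640 - 1/119 = -76161/119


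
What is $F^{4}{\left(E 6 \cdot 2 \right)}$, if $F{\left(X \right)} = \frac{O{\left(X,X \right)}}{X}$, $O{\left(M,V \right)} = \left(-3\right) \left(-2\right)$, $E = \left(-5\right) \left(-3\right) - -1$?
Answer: $\frac{1}{1048576} \approx 9.5367 \cdot 10^{-7}$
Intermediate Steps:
$E = 16$ ($E = 15 + 1 = 16$)
$O{\left(M,V \right)} = 6$
$F{\left(X \right)} = \frac{6}{X}$
$F^{4}{\left(E 6 \cdot 2 \right)} = \left(\frac{6}{16 \cdot 6 \cdot 2}\right)^{4} = \left(\frac{6}{96 \cdot 2}\right)^{4} = \left(\frac{6}{192}\right)^{4} = \left(6 \cdot \frac{1}{192}\right)^{4} = \left(\frac{1}{32}\right)^{4} = \frac{1}{1048576}$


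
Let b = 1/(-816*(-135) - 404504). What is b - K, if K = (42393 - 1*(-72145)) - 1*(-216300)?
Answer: -97380180273/294344 ≈ -3.3084e+5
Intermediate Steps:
K = 330838 (K = (42393 + 72145) + 216300 = 114538 + 216300 = 330838)
b = -1/294344 (b = 1/(110160 - 404504) = 1/(-294344) = -1/294344 ≈ -3.3974e-6)
b - K = -1/294344 - 1*330838 = -1/294344 - 330838 = -97380180273/294344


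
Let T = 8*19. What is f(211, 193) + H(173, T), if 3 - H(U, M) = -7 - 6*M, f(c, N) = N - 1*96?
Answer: 1019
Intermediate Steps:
f(c, N) = -96 + N (f(c, N) = N - 96 = -96 + N)
T = 152
H(U, M) = 10 + 6*M (H(U, M) = 3 - (-7 - 6*M) = 3 + (7 + 6*M) = 10 + 6*M)
f(211, 193) + H(173, T) = (-96 + 193) + (10 + 6*152) = 97 + (10 + 912) = 97 + 922 = 1019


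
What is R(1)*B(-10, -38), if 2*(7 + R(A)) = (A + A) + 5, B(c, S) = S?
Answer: 133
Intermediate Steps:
R(A) = -9/2 + A (R(A) = -7 + ((A + A) + 5)/2 = -7 + (2*A + 5)/2 = -7 + (5 + 2*A)/2 = -7 + (5/2 + A) = -9/2 + A)
R(1)*B(-10, -38) = (-9/2 + 1)*(-38) = -7/2*(-38) = 133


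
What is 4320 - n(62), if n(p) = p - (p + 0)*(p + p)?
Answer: 11946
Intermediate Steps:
n(p) = p - 2*p² (n(p) = p - p*2*p = p - 2*p²)
4320 - n(62) = 4320 - 62*(1 - 2*62) = 4320 - 62*(1 - 124) = 4320 - 62*(-123) = 4320 - 1*(-7626) = 4320 + 7626 = 11946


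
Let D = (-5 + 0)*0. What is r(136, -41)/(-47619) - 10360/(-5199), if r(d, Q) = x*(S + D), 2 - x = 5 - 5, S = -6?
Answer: 54821692/27507909 ≈ 1.9929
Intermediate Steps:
x = 2 (x = 2 - (5 - 5) = 2 - 1*0 = 2 + 0 = 2)
D = 0 (D = -5*0 = 0)
r(d, Q) = -12 (r(d, Q) = 2*(-6 + 0) = 2*(-6) = -12)
r(136, -41)/(-47619) - 10360/(-5199) = -12/(-47619) - 10360/(-5199) = -12*(-1/47619) - 10360*(-1/5199) = 4/15873 + 10360/5199 = 54821692/27507909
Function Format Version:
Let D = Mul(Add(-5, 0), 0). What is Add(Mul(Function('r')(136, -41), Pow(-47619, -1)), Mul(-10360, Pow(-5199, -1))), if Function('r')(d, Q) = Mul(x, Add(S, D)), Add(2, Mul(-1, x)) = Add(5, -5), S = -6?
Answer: Rational(54821692, 27507909) ≈ 1.9929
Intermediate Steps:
x = 2 (x = Add(2, Mul(-1, Add(5, -5))) = Add(2, Mul(-1, 0)) = Add(2, 0) = 2)
D = 0 (D = Mul(-5, 0) = 0)
Function('r')(d, Q) = -12 (Function('r')(d, Q) = Mul(2, Add(-6, 0)) = Mul(2, -6) = -12)
Add(Mul(Function('r')(136, -41), Pow(-47619, -1)), Mul(-10360, Pow(-5199, -1))) = Add(Mul(-12, Pow(-47619, -1)), Mul(-10360, Pow(-5199, -1))) = Add(Mul(-12, Rational(-1, 47619)), Mul(-10360, Rational(-1, 5199))) = Add(Rational(4, 15873), Rational(10360, 5199)) = Rational(54821692, 27507909)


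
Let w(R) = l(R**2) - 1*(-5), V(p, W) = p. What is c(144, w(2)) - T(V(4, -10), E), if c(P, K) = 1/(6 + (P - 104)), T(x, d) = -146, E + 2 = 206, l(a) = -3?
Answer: 6717/46 ≈ 146.02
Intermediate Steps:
E = 204 (E = -2 + 206 = 204)
w(R) = 2 (w(R) = -3 - 1*(-5) = -3 + 5 = 2)
c(P, K) = 1/(-98 + P) (c(P, K) = 1/(6 + (-104 + P)) = 1/(-98 + P))
c(144, w(2)) - T(V(4, -10), E) = 1/(-98 + 144) - 1*(-146) = 1/46 + 146 = 6717/46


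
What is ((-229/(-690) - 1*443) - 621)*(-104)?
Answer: 38164412/345 ≈ 1.1062e+5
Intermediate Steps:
((-229/(-690) - 1*443) - 621)*(-104) = ((-229*(-1/690) - 443) - 621)*(-104) = ((229/690 - 443) - 621)*(-104) = (-305441/690 - 621)*(-104) = -733931/690*(-104) = 38164412/345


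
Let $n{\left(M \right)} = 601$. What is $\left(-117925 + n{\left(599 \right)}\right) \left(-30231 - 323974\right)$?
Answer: $41556747420$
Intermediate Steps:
$\left(-117925 + n{\left(599 \right)}\right) \left(-30231 - 323974\right) = \left(-117925 + 601\right) \left(-30231 - 323974\right) = \left(-117324\right) \left(-354205\right) = 41556747420$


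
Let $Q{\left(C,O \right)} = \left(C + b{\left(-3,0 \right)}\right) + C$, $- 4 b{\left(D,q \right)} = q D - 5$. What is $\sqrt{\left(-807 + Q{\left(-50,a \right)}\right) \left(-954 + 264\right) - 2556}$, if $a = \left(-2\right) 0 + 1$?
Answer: $\frac{\sqrt{2489646}}{2} \approx 788.93$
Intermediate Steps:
$a = 1$ ($a = 0 + 1 = 1$)
$b{\left(D,q \right)} = \frac{5}{4} - \frac{D q}{4}$ ($b{\left(D,q \right)} = - \frac{q D - 5}{4} = - \frac{D q - 5}{4} = - \frac{-5 + D q}{4} = \frac{5}{4} - \frac{D q}{4}$)
$Q{\left(C,O \right)} = \frac{5}{4} + 2 C$ ($Q{\left(C,O \right)} = \left(C + \left(\frac{5}{4} - \left(- \frac{3}{4}\right) 0\right)\right) + C = \left(C + \left(\frac{5}{4} + 0\right)\right) + C = \left(C + \frac{5}{4}\right) + C = \left(\frac{5}{4} + C\right) + C = \frac{5}{4} + 2 C$)
$\sqrt{\left(-807 + Q{\left(-50,a \right)}\right) \left(-954 + 264\right) - 2556} = \sqrt{\left(-807 + \left(\frac{5}{4} + 2 \left(-50\right)\right)\right) \left(-954 + 264\right) - 2556} = \sqrt{\left(-807 + \left(\frac{5}{4} - 100\right)\right) \left(-690\right) - 2556} = \sqrt{\left(-807 - \frac{395}{4}\right) \left(-690\right) - 2556} = \sqrt{\left(- \frac{3623}{4}\right) \left(-690\right) - 2556} = \sqrt{\frac{1249935}{2} - 2556} = \sqrt{\frac{1244823}{2}} = \frac{\sqrt{2489646}}{2}$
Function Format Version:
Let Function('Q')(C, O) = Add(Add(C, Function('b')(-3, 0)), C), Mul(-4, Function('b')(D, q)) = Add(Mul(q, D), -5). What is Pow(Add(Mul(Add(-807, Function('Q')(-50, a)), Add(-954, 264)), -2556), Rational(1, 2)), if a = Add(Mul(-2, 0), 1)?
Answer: Mul(Rational(1, 2), Pow(2489646, Rational(1, 2))) ≈ 788.93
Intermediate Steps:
a = 1 (a = Add(0, 1) = 1)
Function('b')(D, q) = Add(Rational(5, 4), Mul(Rational(-1, 4), D, q)) (Function('b')(D, q) = Mul(Rational(-1, 4), Add(Mul(q, D), -5)) = Mul(Rational(-1, 4), Add(Mul(D, q), -5)) = Mul(Rational(-1, 4), Add(-5, Mul(D, q))) = Add(Rational(5, 4), Mul(Rational(-1, 4), D, q)))
Function('Q')(C, O) = Add(Rational(5, 4), Mul(2, C)) (Function('Q')(C, O) = Add(Add(C, Add(Rational(5, 4), Mul(Rational(-1, 4), -3, 0))), C) = Add(Add(C, Add(Rational(5, 4), 0)), C) = Add(Add(C, Rational(5, 4)), C) = Add(Add(Rational(5, 4), C), C) = Add(Rational(5, 4), Mul(2, C)))
Pow(Add(Mul(Add(-807, Function('Q')(-50, a)), Add(-954, 264)), -2556), Rational(1, 2)) = Pow(Add(Mul(Add(-807, Add(Rational(5, 4), Mul(2, -50))), Add(-954, 264)), -2556), Rational(1, 2)) = Pow(Add(Mul(Add(-807, Add(Rational(5, 4), -100)), -690), -2556), Rational(1, 2)) = Pow(Add(Mul(Add(-807, Rational(-395, 4)), -690), -2556), Rational(1, 2)) = Pow(Add(Mul(Rational(-3623, 4), -690), -2556), Rational(1, 2)) = Pow(Add(Rational(1249935, 2), -2556), Rational(1, 2)) = Pow(Rational(1244823, 2), Rational(1, 2)) = Mul(Rational(1, 2), Pow(2489646, Rational(1, 2)))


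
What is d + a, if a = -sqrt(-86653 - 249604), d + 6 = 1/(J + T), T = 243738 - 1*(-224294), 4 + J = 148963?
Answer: -3701945/616991 - I*sqrt(336257) ≈ -6.0 - 579.88*I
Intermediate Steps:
J = 148959 (J = -4 + 148963 = 148959)
T = 468032 (T = 243738 + 224294 = 468032)
d = -3701945/616991 (d = -6 + 1/(148959 + 468032) = -6 + 1/616991 = -3701945/616991 ≈ -6.0000)
a = -I*sqrt(336257) (a = -sqrt(-336257) = -I*sqrt(336257) ≈ -579.88*I)
d + a = -3701945/616991 - I*sqrt(336257)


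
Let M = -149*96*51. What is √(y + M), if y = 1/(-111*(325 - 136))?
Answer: I*√3963804484003/2331 ≈ 854.11*I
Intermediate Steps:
M = -729504 (M = -14304*51 = -729504)
y = -1/20979 (y = 1/(-111*189) = 1/(-20979) = -1/20979 ≈ -4.7667e-5)
√(y + M) = √(-1/20979 - 729504) = √(-15304264417/20979) = I*√3963804484003/2331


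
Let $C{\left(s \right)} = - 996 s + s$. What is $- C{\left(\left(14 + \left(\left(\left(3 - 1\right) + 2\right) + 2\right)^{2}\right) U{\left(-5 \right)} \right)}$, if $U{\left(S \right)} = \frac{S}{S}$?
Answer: $49750$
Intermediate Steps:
$U{\left(S \right)} = 1$
$C{\left(s \right)} = - 995 s$
$- C{\left(\left(14 + \left(\left(\left(3 - 1\right) + 2\right) + 2\right)^{2}\right) U{\left(-5 \right)} \right)} = - \left(-995\right) \left(14 + \left(\left(\left(3 - 1\right) + 2\right) + 2\right)^{2}\right) 1 = - \left(-995\right) \left(14 + \left(\left(2 + 2\right) + 2\right)^{2}\right) 1 = - \left(-995\right) \left(14 + \left(4 + 2\right)^{2}\right) 1 = - \left(-995\right) \left(14 + 6^{2}\right) 1 = - \left(-995\right) \left(14 + 36\right) 1 = - \left(-995\right) 50 \cdot 1 = - \left(-995\right) 50 = \left(-1\right) \left(-49750\right) = 49750$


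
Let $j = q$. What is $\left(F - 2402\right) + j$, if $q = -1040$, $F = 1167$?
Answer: $-2275$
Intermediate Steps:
$j = -1040$
$\left(F - 2402\right) + j = \left(1167 - 2402\right) - 1040 = -1235 - 1040 = -2275$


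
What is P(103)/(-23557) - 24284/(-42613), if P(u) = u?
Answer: 567669049/1003834441 ≈ 0.56550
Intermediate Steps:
P(103)/(-23557) - 24284/(-42613) = 103/(-23557) - 24284/(-42613) = 103*(-1/23557) - 24284*(-1/42613) = -103/23557 + 24284/42613 = 567669049/1003834441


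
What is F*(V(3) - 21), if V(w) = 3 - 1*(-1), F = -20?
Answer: 340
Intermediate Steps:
V(w) = 4 (V(w) = 3 + 1 = 4)
F*(V(3) - 21) = -20*(4 - 21) = -20*(-17) = 340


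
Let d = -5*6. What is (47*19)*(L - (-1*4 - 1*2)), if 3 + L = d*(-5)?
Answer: 136629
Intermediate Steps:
d = -30
L = 147 (L = -3 - 30*(-5) = -3 + 150 = 147)
(47*19)*(L - (-1*4 - 1*2)) = (47*19)*(147 - (-1*4 - 1*2)) = 893*(147 - (-4 - 2)) = 893*(147 - 1*(-6)) = 893*(147 + 6) = 893*153 = 136629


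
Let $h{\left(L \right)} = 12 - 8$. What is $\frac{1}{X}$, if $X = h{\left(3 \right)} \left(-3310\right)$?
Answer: $- \frac{1}{13240} \approx -7.5529 \cdot 10^{-5}$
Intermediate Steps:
$h{\left(L \right)} = 4$ ($h{\left(L \right)} = 12 - 8 = 4$)
$X = -13240$ ($X = 4 \left(-3310\right) = -13240$)
$\frac{1}{X} = \frac{1}{-13240} = - \frac{1}{13240}$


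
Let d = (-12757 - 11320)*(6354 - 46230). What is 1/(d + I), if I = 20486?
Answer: 1/960114938 ≈ 1.0415e-9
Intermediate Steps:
d = 960094452 (d = -24077*(-39876) = 960094452)
1/(d + I) = 1/(960094452 + 20486) = 1/960114938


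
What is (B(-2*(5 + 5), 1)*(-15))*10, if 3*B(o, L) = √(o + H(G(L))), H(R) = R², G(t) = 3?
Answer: -50*I*√11 ≈ -165.83*I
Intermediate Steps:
B(o, L) = √(9 + o)/3 (B(o, L) = √(o + 3²)/3 = √(o + 9)/3 = √(9 + o)/3)
(B(-2*(5 + 5), 1)*(-15))*10 = ((√(9 - 2*(5 + 5))/3)*(-15))*10 = ((√(9 - 2*10)/3)*(-15))*10 = ((√(9 - 20)/3)*(-15))*10 = ((√(-11)/3)*(-15))*10 = (((I*√11)/3)*(-15))*10 = ((I*√11/3)*(-15))*10 = -5*I*√11*10 = -50*I*√11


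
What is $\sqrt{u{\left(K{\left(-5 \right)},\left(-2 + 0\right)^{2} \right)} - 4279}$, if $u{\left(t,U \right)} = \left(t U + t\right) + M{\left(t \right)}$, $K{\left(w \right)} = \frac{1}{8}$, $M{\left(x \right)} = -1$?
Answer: $\frac{i \sqrt{68470}}{4} \approx 65.417 i$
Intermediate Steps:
$K{\left(w \right)} = \frac{1}{8}$
$u{\left(t,U \right)} = -1 + t + U t$ ($u{\left(t,U \right)} = \left(t U + t\right) - 1 = \left(U t + t\right) - 1 = \left(t + U t\right) - 1 = -1 + t + U t$)
$\sqrt{u{\left(K{\left(-5 \right)},\left(-2 + 0\right)^{2} \right)} - 4279} = \sqrt{\left(-1 + \frac{1}{8} + \left(-2 + 0\right)^{2} \cdot \frac{1}{8}\right) - 4279} = \sqrt{\left(-1 + \frac{1}{8} + \left(-2\right)^{2} \cdot \frac{1}{8}\right) - 4279} = \sqrt{\left(-1 + \frac{1}{8} + 4 \cdot \frac{1}{8}\right) - 4279} = \sqrt{\left(-1 + \frac{1}{8} + \frac{1}{2}\right) - 4279} = \sqrt{- \frac{3}{8} - 4279} = \sqrt{- \frac{34235}{8}} = \frac{i \sqrt{68470}}{4}$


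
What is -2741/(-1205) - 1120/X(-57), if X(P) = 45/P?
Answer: 5136703/3615 ≈ 1420.9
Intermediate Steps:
-2741/(-1205) - 1120/X(-57) = -2741/(-1205) - 1120/(45/(-57)) = -2741*(-1/1205) - 1120/(45*(-1/57)) = 2741/1205 - 1120/(-15/19) = 2741/1205 - 1120*(-19/15) = 2741/1205 + 4256/3 = 5136703/3615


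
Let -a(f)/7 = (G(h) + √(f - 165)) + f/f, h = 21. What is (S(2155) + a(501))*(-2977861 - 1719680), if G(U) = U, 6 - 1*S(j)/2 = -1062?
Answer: -9310526262 + 131531148*√21 ≈ -8.7078e+9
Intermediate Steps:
S(j) = 2136 (S(j) = 12 - 2*(-1062) = 12 + 2124 = 2136)
a(f) = -154 - 7*√(-165 + f) (a(f) = -7*((21 + √(f - 165)) + f/f) = -7*((21 + √(-165 + f)) + 1) = -7*(22 + √(-165 + f)) = -154 - 7*√(-165 + f))
(S(2155) + a(501))*(-2977861 - 1719680) = (2136 + (-154 - 7*√(-165 + 501)))*(-2977861 - 1719680) = (2136 + (-154 - 28*√21))*(-4697541) = (1982 - 28*√21)*(-4697541) = -9310526262 + 131531148*√21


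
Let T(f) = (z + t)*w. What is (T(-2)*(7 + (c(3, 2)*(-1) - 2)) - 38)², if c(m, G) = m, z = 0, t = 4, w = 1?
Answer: 900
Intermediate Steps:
T(f) = 4 (T(f) = (0 + 4)*1 = 4*1 = 4)
(T(-2)*(7 + (c(3, 2)*(-1) - 2)) - 38)² = (4*(7 + (3*(-1) - 2)) - 38)² = (4*(7 + (-3 - 2)) - 38)² = (4*(7 - 5) - 38)² = (4*2 - 38)² = (8 - 38)² = (-30)² = 900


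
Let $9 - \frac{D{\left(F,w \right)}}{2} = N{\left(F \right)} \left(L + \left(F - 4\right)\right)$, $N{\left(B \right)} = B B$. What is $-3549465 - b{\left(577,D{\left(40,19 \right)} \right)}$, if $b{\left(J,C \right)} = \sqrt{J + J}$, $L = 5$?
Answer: $-3549465 - \sqrt{1154} \approx -3.5495 \cdot 10^{6}$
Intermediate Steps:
$N{\left(B \right)} = B^{2}$
$D{\left(F,w \right)} = 18 - 2 F^{2} \left(1 + F\right)$ ($D{\left(F,w \right)} = 18 - 2 F^{2} \left(5 + \left(F - 4\right)\right) = 18 - 2 F^{2} \left(5 + \left(-4 + F\right)\right) = 18 - 2 F^{2} \left(1 + F\right)$)
$b{\left(J,C \right)} = \sqrt{2} \sqrt{J}$ ($b{\left(J,C \right)} = \sqrt{2 J} = \sqrt{2} \sqrt{J}$)
$-3549465 - b{\left(577,D{\left(40,19 \right)} \right)} = -3549465 - \sqrt{2} \sqrt{577} = -3549465 - \sqrt{1154}$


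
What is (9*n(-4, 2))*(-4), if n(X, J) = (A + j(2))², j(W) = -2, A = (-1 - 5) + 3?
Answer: -900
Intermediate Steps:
A = -3 (A = -6 + 3 = -3)
n(X, J) = 25 (n(X, J) = (-3 - 2)² = (-5)² = 25)
(9*n(-4, 2))*(-4) = (9*25)*(-4) = 225*(-4) = -900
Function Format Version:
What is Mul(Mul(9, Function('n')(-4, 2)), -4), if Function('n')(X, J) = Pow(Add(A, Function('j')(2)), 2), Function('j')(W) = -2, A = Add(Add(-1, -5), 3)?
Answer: -900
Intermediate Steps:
A = -3 (A = Add(-6, 3) = -3)
Function('n')(X, J) = 25 (Function('n')(X, J) = Pow(Add(-3, -2), 2) = Pow(-5, 2) = 25)
Mul(Mul(9, Function('n')(-4, 2)), -4) = Mul(Mul(9, 25), -4) = Mul(225, -4) = -900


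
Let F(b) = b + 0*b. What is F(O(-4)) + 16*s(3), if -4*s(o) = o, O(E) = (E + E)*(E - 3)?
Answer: 44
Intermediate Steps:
O(E) = 2*E*(-3 + E) (O(E) = (2*E)*(-3 + E) = 2*E*(-3 + E))
F(b) = b (F(b) = b + 0 = b)
s(o) = -o/4
F(O(-4)) + 16*s(3) = 2*(-4)*(-3 - 4) + 16*(-1/4*3) = 2*(-4)*(-7) + 16*(-3/4) = 56 - 12 = 44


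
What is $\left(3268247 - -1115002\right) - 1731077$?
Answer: $2652172$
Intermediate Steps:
$\left(3268247 - -1115002\right) - 1731077 = \left(3268247 + 1115002\right) - 1731077 = 4383249 - 1731077 = 2652172$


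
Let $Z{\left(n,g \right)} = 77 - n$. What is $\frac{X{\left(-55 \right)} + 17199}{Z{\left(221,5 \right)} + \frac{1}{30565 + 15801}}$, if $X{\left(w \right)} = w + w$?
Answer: $- \frac{792348574}{6676703} \approx -118.67$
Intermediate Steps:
$X{\left(w \right)} = 2 w$
$\frac{X{\left(-55 \right)} + 17199}{Z{\left(221,5 \right)} + \frac{1}{30565 + 15801}} = \frac{2 \left(-55\right) + 17199}{\left(77 - 221\right) + \frac{1}{30565 + 15801}} = \frac{-110 + 17199}{\left(77 - 221\right) + \frac{1}{46366}} = \frac{17089}{-144 + \frac{1}{46366}} = \frac{17089}{- \frac{6676703}{46366}} = 17089 \left(- \frac{46366}{6676703}\right) = - \frac{792348574}{6676703}$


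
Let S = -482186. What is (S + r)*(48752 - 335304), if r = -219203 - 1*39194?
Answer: 212215539816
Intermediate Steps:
r = -258397 (r = -219203 - 39194 = -258397)
(S + r)*(48752 - 335304) = (-482186 - 258397)*(48752 - 335304) = -740583*(-286552) = 212215539816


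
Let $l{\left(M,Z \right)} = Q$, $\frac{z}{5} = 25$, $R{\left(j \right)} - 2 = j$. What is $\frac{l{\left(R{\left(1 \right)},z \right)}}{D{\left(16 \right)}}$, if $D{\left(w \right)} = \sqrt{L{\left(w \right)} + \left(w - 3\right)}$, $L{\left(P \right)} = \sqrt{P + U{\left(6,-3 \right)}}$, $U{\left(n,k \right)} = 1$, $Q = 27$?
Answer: $\frac{27}{\sqrt{13 + \sqrt{17}}} \approx 6.5249$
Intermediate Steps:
$R{\left(j \right)} = 2 + j$
$z = 125$ ($z = 5 \cdot 25 = 125$)
$L{\left(P \right)} = \sqrt{1 + P}$ ($L{\left(P \right)} = \sqrt{P + 1} = \sqrt{1 + P}$)
$D{\left(w \right)} = \sqrt{-3 + w + \sqrt{1 + w}}$ ($D{\left(w \right)} = \sqrt{\sqrt{1 + w} + \left(w - 3\right)} = \sqrt{\sqrt{1 + w} + \left(-3 + w\right)} = \sqrt{-3 + w + \sqrt{1 + w}}$)
$l{\left(M,Z \right)} = 27$
$\frac{l{\left(R{\left(1 \right)},z \right)}}{D{\left(16 \right)}} = \frac{27}{\sqrt{-3 + 16 + \sqrt{1 + 16}}} = \frac{27}{\sqrt{-3 + 16 + \sqrt{17}}} = \frac{27}{\sqrt{13 + \sqrt{17}}}$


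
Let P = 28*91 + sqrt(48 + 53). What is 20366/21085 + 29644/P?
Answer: 1724831655818/136888100255 - 29644*sqrt(101)/6492203 ≈ 12.554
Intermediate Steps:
P = 2548 + sqrt(101) ≈ 2558.1
20366/21085 + 29644/P = 20366/21085 + 29644/(2548 + sqrt(101))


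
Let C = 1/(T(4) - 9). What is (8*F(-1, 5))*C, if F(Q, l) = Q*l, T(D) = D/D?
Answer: 5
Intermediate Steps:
T(D) = 1
C = -1/8 (C = 1/(1 - 9) = 1/(-8) = -1/8 ≈ -0.12500)
(8*F(-1, 5))*C = (8*(-1*5))*(-1/8) = (8*(-5))*(-1/8) = -40*(-1/8) = 5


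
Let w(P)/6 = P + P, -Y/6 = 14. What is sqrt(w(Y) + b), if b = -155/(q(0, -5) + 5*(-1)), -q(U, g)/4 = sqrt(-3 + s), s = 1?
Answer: sqrt((4885 + 4032*I*sqrt(2))/(-5 - 4*I*sqrt(2))) ≈ 0.2439 - 31.535*I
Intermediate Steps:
Y = -84 (Y = -6*14 = -84)
w(P) = 12*P (w(P) = 6*(P + P) = 6*(2*P) = 12*P)
q(U, g) = -4*I*sqrt(2) (q(U, g) = -4*sqrt(-3 + 1) = -4*I*sqrt(2))
b = -155/(-5 - 4*I*sqrt(2)) (b = -155/(-4*I*sqrt(2) + 5*(-1)) = -155/(-4*I*sqrt(2) - 5) = -155/(-5 - 4*I*sqrt(2)) ≈ 13.596 - 15.383*I)
sqrt(w(Y) + b) = sqrt(12*(-84) + (775/57 - 620*I*sqrt(2)/57)) = sqrt(-1008 + (775/57 - 620*I*sqrt(2)/57)) = sqrt(-56681/57 - 620*I*sqrt(2)/57)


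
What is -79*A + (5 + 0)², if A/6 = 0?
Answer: 25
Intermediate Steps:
A = 0 (A = 6*0 = 0)
-79*A + (5 + 0)² = -79*0 + (5 + 0)² = 0 + 5² = 0 + 25 = 25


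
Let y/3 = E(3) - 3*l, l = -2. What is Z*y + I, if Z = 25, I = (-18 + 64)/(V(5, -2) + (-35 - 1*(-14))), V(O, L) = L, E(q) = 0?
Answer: 448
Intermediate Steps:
I = -2 (I = (-18 + 64)/(-2 + (-35 - 1*(-14))) = 46/(-2 + (-35 + 14)) = 46/(-2 - 21) = 46/(-23) = 46*(-1/23) = -2)
y = 18 (y = 3*(0 - 3*(-2)) = 3*(0 + 6) = 3*6 = 18)
Z*y + I = 25*18 - 2 = 450 - 2 = 448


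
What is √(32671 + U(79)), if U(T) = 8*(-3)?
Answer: √32647 ≈ 180.68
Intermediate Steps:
U(T) = -24
√(32671 + U(79)) = √(32671 - 24) = √32647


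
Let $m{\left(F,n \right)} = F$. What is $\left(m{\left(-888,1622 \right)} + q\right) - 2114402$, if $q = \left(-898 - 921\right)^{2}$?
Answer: $1193471$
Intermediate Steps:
$q = 3308761$ ($q = \left(-1819\right)^{2} = 3308761$)
$\left(m{\left(-888,1622 \right)} + q\right) - 2114402 = \left(-888 + 3308761\right) - 2114402 = 3307873 - 2114402 = 1193471$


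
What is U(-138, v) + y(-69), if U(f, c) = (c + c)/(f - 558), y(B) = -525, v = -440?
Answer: -45565/87 ≈ -523.74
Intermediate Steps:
U(f, c) = 2*c/(-558 + f) (U(f, c) = (2*c)/(-558 + f) = 2*c/(-558 + f))
U(-138, v) + y(-69) = 2*(-440)/(-558 - 138) - 525 = 2*(-440)/(-696) - 525 = 2*(-440)*(-1/696) - 525 = 110/87 - 525 = -45565/87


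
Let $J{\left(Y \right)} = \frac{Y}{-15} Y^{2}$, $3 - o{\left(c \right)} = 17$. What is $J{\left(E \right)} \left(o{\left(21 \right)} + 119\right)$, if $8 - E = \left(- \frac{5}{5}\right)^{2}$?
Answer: $-2401$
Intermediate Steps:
$o{\left(c \right)} = -14$ ($o{\left(c \right)} = 3 - 17 = -14$)
$E = 7$ ($E = 8 - \left(- \frac{5}{5}\right)^{2} = 8 - \left(\left(-5\right) \frac{1}{5}\right)^{2} = 8 - \left(-1\right)^{2} = 8 - 1 = 7$)
$J{\left(Y \right)} = - \frac{Y^{3}}{15}$ ($J{\left(Y \right)} = Y \left(- \frac{1}{15}\right) Y^{2} = - \frac{Y}{15} Y^{2} = - \frac{Y^{3}}{15}$)
$J{\left(E \right)} \left(o{\left(21 \right)} + 119\right) = - \frac{7^{3}}{15} \left(-14 + 119\right) = \left(- \frac{1}{15}\right) 343 \cdot 105 = \left(- \frac{343}{15}\right) 105 = -2401$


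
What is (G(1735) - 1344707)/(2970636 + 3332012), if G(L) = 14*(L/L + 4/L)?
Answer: -2333042299/10935094280 ≈ -0.21335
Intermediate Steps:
G(L) = 14 + 56/L (G(L) = 14*(1 + 4/L) = 14 + 56/L)
(G(1735) - 1344707)/(2970636 + 3332012) = ((14 + 56/1735) - 1344707)/(2970636 + 3332012) = ((14 + 56*(1/1735)) - 1344707)/6302648 = ((14 + 56/1735) - 1344707)*(1/6302648) = (24346/1735 - 1344707)*(1/6302648) = -2333042299/1735*1/6302648 = -2333042299/10935094280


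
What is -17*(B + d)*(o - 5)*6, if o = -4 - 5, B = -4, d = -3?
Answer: -9996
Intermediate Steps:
o = -9
-17*(B + d)*(o - 5)*6 = -17*(-4 - 3)*(-9 - 5)*6 = -(-119)*(-14)*6 = -17*98*6 = -1666*6 = -9996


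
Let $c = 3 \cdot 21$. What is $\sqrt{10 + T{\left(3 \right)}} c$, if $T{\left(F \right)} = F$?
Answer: $63 \sqrt{13} \approx 227.15$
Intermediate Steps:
$c = 63$
$\sqrt{10 + T{\left(3 \right)}} c = \sqrt{10 + 3} \cdot 63 = \sqrt{13} \cdot 63 = 63 \sqrt{13}$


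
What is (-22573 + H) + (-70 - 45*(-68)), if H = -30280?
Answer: -49863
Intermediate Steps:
(-22573 + H) + (-70 - 45*(-68)) = (-22573 - 30280) + (-70 - 45*(-68)) = -52853 + (-70 + 3060) = -52853 + 2990 = -49863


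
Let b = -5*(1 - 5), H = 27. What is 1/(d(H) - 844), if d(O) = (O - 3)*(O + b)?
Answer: 1/284 ≈ 0.0035211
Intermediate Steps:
b = 20 (b = -5*(-4) = 20)
d(O) = (-3 + O)*(20 + O) (d(O) = (O - 3)*(O + 20) = (-3 + O)*(20 + O))
1/(d(H) - 844) = 1/((-60 + 27² + 17*27) - 844) = 1/((-60 + 729 + 459) - 844) = 1/(1128 - 844) = 1/284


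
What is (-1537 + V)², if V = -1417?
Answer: 8726116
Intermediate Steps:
(-1537 + V)² = (-1537 - 1417)² = (-2954)² = 8726116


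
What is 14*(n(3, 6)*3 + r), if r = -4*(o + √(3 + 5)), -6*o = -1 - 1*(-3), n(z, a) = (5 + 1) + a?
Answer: 1568/3 - 112*√2 ≈ 364.27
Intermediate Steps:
n(z, a) = 6 + a
o = -⅓ (o = -(-1 - 1*(-3))/6 = -(-1 + 3)/6 = -⅙*2 = -⅓ ≈ -0.33333)
r = 4/3 - 8*√2 (r = -4*(-⅓ + √(3 + 5)) = -4*(-⅓ + √8) = -4*(-⅓ + 2*√2) = 4/3 - 8*√2 ≈ -9.9804)
14*(n(3, 6)*3 + r) = 14*((6 + 6)*3 + (4/3 - 8*√2)) = 14*(12*3 + (4/3 - 8*√2)) = 14*(36 + (4/3 - 8*√2)) = 14*(112/3 - 8*√2) = 1568/3 - 112*√2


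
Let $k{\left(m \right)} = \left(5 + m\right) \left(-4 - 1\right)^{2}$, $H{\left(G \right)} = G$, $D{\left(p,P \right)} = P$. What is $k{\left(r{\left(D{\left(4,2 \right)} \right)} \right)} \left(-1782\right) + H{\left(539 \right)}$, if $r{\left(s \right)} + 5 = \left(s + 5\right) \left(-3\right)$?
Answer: $936089$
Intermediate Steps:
$r{\left(s \right)} = -20 - 3 s$ ($r{\left(s \right)} = -5 + \left(s + 5\right) \left(-3\right) = -5 + \left(5 + s\right) \left(-3\right) = -5 - \left(15 + 3 s\right) = -20 - 3 s$)
$k{\left(m \right)} = 125 + 25 m$ ($k{\left(m \right)} = \left(5 + m\right) \left(-5\right)^{2} = \left(5 + m\right) 25 = 125 + 25 m$)
$k{\left(r{\left(D{\left(4,2 \right)} \right)} \right)} \left(-1782\right) + H{\left(539 \right)} = \left(125 + 25 \left(-20 - 6\right)\right) \left(-1782\right) + 539 = \left(125 + 25 \left(-26\right)\right) \left(-1782\right) + 539 = \left(125 - 650\right) \left(-1782\right) + 539 = \left(-525\right) \left(-1782\right) + 539 = 935550 + 539 = 936089$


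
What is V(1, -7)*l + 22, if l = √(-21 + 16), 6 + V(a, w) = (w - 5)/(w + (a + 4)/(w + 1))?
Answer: 22 - 210*I*√5/47 ≈ 22.0 - 9.9909*I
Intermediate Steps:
V(a, w) = -6 + (-5 + w)/(w + (4 + a)/(1 + w)) (V(a, w) = -6 + (w - 5)/(w + (a + 4)/(w + 1)) = -6 + (-5 + w)/(w + (4 + a)/(1 + w)))
l = I*√5 (l = √(-5) = I*√5 ≈ 2.2361*I)
V(1, -7)*l + 22 = ((-29 - 10*(-7) - 6*1 - 5*(-7)²)/(4 + 1 - 7 + (-7)²))*(I*√5) + 22 = ((-29 + 70 - 6 - 5*49)/(4 + 1 - 7 + 49))*(I*√5) + 22 = ((-29 + 70 - 6 - 245)/47)*(I*√5) + 22 = ((1/47)*(-210))*(I*√5) + 22 = -210*I*√5/47 + 22 = 22 - 210*I*√5/47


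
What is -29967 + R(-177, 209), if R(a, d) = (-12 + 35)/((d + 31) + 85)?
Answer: -9739252/325 ≈ -29967.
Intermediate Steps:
R(a, d) = 23/(116 + d) (R(a, d) = 23/((31 + d) + 85) = 23/(116 + d))
-29967 + R(-177, 209) = -29967 + 23/(116 + 209) = -29967 + 23/325 = -9739252/325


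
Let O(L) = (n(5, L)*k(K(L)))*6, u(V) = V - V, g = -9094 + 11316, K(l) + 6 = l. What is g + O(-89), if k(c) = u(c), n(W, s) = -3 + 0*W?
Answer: 2222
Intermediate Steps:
K(l) = -6 + l
g = 2222
u(V) = 0
n(W, s) = -3 (n(W, s) = -3 + 0 = -3)
k(c) = 0
O(L) = 0 (O(L) = -3*0*6 = 0*6 = 0)
g + O(-89) = 2222 + 0 = 2222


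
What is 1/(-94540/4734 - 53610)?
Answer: -2367/126942140 ≈ -1.8646e-5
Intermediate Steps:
1/(-94540/4734 - 53610) = 1/(-94540*1/4734 - 53610) = 1/(-47270/2367 - 53610) = 1/(-126942140/2367) = -2367/126942140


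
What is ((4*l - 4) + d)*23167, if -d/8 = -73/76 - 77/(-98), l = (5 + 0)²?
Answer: 300105318/133 ≈ 2.2564e+6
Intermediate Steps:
l = 25 (l = 5² = 25)
d = 186/133 (d = -8*(-73/76 - 77/(-98)) = -8*(-73*1/76 - 77*(-1/98)) = -8*(-73/76 + 11/14) = -8*(-93/532) = 186/133 ≈ 1.3985)
((4*l - 4) + d)*23167 = ((4*25 - 4) + 186/133)*23167 = ((100 - 4) + 186/133)*23167 = (96 + 186/133)*23167 = (12954/133)*23167 = 300105318/133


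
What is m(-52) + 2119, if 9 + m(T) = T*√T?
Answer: 2110 - 104*I*√13 ≈ 2110.0 - 374.98*I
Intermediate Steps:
m(T) = -9 + T^(3/2) (m(T) = -9 + T*√T = -9 + T^(3/2))
m(-52) + 2119 = (-9 + (-52)^(3/2)) + 2119 = (-9 - 104*I*√13) + 2119 = 2110 - 104*I*√13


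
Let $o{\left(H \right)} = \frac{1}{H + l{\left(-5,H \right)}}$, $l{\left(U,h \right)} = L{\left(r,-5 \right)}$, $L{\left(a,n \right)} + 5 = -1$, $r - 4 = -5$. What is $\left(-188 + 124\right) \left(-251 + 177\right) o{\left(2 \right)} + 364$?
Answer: $-820$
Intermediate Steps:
$r = -1$ ($r = 4 - 5 = -1$)
$L{\left(a,n \right)} = -6$ ($L{\left(a,n \right)} = -5 - 1 = -6$)
$l{\left(U,h \right)} = -6$
$o{\left(H \right)} = \frac{1}{-6 + H}$ ($o{\left(H \right)} = \frac{1}{H - 6} = \frac{1}{-6 + H}$)
$\left(-188 + 124\right) \left(-251 + 177\right) o{\left(2 \right)} + 364 = \frac{\left(-188 + 124\right) \left(-251 + 177\right)}{-6 + 2} + 364 = \frac{\left(-64\right) \left(-74\right)}{-4} + 364 = 4736 \left(- \frac{1}{4}\right) + 364 = -1184 + 364 = -820$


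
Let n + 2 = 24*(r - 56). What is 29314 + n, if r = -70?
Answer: 26288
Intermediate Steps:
n = -3026 (n = -2 + 24*(-70 - 56) = -2 + 24*(-126) = -2 - 3024 = -3026)
29314 + n = 29314 - 3026 = 26288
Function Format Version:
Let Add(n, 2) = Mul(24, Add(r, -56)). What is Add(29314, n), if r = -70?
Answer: 26288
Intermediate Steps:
n = -3026 (n = Add(-2, Mul(24, Add(-70, -56))) = Add(-2, Mul(24, -126)) = Add(-2, -3024) = -3026)
Add(29314, n) = Add(29314, -3026) = 26288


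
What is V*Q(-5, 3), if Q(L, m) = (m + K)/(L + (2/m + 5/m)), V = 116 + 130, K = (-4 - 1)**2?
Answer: -2583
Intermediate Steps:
K = 25 (K = (-5)**2 = 25)
V = 246
Q(L, m) = (25 + m)/(L + 7/m) (Q(L, m) = (m + 25)/(L + (2/m + 5/m)) = (25 + m)/(L + 7/m))
V*Q(-5, 3) = 246*(3*(25 + 3)/(7 - 5*3)) = 246*(3*28/(7 - 15)) = 246*(3*28/(-8)) = 246*(3*(-1/8)*28) = 246*(-21/2) = -2583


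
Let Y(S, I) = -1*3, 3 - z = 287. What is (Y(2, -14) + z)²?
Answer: 82369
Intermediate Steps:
z = -284 (z = 3 - 1*287 = 3 - 287 = -284)
Y(S, I) = -3
(Y(2, -14) + z)² = (-3 - 284)² = (-287)² = 82369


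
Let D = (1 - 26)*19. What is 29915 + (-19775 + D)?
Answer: 9665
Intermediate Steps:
D = -475 (D = -25*19 = -475)
29915 + (-19775 + D) = 29915 + (-19775 - 475) = 29915 - 20250 = 9665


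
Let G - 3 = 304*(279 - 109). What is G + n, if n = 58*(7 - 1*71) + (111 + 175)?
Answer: 48257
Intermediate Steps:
G = 51683 (G = 3 + 304*(279 - 109) = 3 + 304*170 = 3 + 51680 = 51683)
n = -3426 (n = 58*(7 - 71) + 286 = 58*(-64) + 286 = -3712 + 286 = -3426)
G + n = 51683 - 3426 = 48257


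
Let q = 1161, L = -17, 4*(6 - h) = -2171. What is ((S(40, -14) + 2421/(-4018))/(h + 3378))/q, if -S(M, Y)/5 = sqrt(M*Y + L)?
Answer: -538/4070641827 - 20*I*sqrt(577)/18235827 ≈ -1.3217e-7 - 2.6345e-5*I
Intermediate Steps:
h = 2195/4 (h = 6 - 1/4*(-2171) = 6 + 2171/4 = 2195/4 ≈ 548.75)
S(M, Y) = -5*sqrt(-17 + M*Y) (S(M, Y) = -5*sqrt(M*Y - 17) = -5*sqrt(-17 + M*Y))
((S(40, -14) + 2421/(-4018))/(h + 3378))/q = ((-5*sqrt(-17 + 40*(-14)) + 2421/(-4018))/(2195/4 + 3378))/1161 = ((-5*sqrt(-17 - 560) + 2421*(-1/4018))/(15707/4))*(1/1161) = ((-5*I*sqrt(577) - 2421/4018)*(4/15707))*(1/1161) = ((-2421/4018 - 5*I*sqrt(577))*(4/15707))*(1/1161) = (-4842/31555363 - 20*I*sqrt(577)/15707)*(1/1161) = -538/4070641827 - 20*I*sqrt(577)/18235827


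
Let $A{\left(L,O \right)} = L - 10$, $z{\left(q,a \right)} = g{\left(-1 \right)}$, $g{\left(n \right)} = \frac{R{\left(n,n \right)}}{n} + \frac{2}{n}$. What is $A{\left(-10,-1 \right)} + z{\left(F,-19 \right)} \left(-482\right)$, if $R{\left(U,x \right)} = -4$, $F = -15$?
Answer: $-984$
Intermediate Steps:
$g{\left(n \right)} = - \frac{2}{n}$ ($g{\left(n \right)} = - \frac{4}{n} + \frac{2}{n} = - \frac{2}{n}$)
$z{\left(q,a \right)} = 2$ ($z{\left(q,a \right)} = - \frac{2}{-1} = \left(-2\right) \left(-1\right) = 2$)
$A{\left(L,O \right)} = -10 + L$ ($A{\left(L,O \right)} = L - 10 = -10 + L$)
$A{\left(-10,-1 \right)} + z{\left(F,-19 \right)} \left(-482\right) = \left(-10 - 10\right) + 2 \left(-482\right) = -20 - 964 = -984$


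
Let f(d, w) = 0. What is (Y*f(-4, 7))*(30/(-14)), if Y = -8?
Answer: 0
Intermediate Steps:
(Y*f(-4, 7))*(30/(-14)) = (-8*0)*(30/(-14)) = 0*(30*(-1/14)) = 0*(-15/7) = 0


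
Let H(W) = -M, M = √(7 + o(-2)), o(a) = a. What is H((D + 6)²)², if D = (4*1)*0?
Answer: 5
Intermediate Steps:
D = 0 (D = 4*0 = 0)
M = √5 (M = √(7 - 2) = √5 ≈ 2.2361)
H(W) = -√5
H((D + 6)²)² = (-√5)² = 5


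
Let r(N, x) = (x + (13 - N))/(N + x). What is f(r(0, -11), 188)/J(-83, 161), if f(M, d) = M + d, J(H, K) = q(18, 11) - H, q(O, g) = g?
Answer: 1033/517 ≈ 1.9981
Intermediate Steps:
r(N, x) = (13 + x - N)/(N + x)
J(H, K) = 11 - H
f(r(0, -11), 188)/J(-83, 161) = ((13 - 11 - 1*0)/(0 - 11) + 188)/(11 - 1*(-83)) = ((13 - 11 + 0)/(-11) + 188)/(11 + 83) = (-1/11*2 + 188)/94 = (-2/11 + 188)*(1/94) = (2066/11)*(1/94) = 1033/517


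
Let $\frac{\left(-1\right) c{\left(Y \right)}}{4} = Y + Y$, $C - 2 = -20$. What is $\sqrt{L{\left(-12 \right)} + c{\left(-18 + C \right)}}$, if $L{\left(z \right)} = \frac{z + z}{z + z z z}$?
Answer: $\frac{\sqrt{6055490}}{145} \approx 16.971$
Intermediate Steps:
$C = -18$ ($C = 2 - 20 = -18$)
$L{\left(z \right)} = \frac{2 z}{z + z^{3}}$ ($L{\left(z \right)} = \frac{2 z}{z + z^{2} z} = \frac{2 z}{z + z^{3}}$)
$c{\left(Y \right)} = - 8 Y$ ($c{\left(Y \right)} = - 4 \left(Y + Y\right) = - 4 \cdot 2 Y = - 8 Y$)
$\sqrt{L{\left(-12 \right)} + c{\left(-18 + C \right)}} = \sqrt{\frac{2}{1 + \left(-12\right)^{2}} - 8 \left(-18 - 18\right)} = \sqrt{\frac{2}{1 + 144} - -288} = \sqrt{\frac{2}{145} + 288} = \sqrt{\frac{41762}{145}} = \frac{\sqrt{6055490}}{145}$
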